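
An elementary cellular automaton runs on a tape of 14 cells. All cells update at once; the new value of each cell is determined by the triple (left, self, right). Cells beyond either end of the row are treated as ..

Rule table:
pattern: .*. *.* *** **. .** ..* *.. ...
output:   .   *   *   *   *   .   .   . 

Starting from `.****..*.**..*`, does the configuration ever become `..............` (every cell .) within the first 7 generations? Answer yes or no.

.****...***...
.****...***...  (fixed point — unchanged through generation 7)
generation 7 is .****...***..., still not uniform .

no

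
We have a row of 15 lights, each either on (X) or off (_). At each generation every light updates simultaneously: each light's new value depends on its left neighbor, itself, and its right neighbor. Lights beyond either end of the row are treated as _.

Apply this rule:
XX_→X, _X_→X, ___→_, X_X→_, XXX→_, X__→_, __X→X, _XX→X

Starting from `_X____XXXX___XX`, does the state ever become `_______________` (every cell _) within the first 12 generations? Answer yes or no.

XX___XX__X__XXX
XX__XXX_XX_XX_X
XX_XX_X_XX_XX_X
XX_XX_X_XX_XX_X  (fixed point — unchanged through generation 12)
generation 12 is XX_XX_X_XX_XX_X, still not uniform _

no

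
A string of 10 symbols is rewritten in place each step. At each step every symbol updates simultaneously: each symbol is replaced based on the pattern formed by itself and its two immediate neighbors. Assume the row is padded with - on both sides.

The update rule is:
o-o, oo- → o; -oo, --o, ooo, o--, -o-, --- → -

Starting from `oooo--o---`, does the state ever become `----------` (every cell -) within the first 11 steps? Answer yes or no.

---o------
----------
all cells are - at step 2

yes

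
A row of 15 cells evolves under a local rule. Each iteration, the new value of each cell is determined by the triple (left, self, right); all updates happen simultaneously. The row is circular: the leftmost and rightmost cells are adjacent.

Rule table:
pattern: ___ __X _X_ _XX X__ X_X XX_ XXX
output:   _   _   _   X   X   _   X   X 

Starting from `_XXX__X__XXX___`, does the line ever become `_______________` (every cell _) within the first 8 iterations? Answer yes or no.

no

_XXXX__X_XXXX__
_XXXXX___XXXXX_
_XXXXXX__XXXXXX
_XXXXXXX_XXXXXX
_XXXXXXX_XXXXXX  (fixed point — unchanged through iteration 8)
iteration 8 is _XXXXXXX_XXXXXX, still not uniform _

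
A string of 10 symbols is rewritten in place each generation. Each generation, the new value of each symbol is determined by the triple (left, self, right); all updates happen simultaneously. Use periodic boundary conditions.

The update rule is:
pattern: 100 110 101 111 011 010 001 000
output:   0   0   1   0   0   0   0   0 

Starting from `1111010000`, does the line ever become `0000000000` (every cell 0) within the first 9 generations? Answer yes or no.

yes

0000100000
0000000000
all cells are 0 at generation 2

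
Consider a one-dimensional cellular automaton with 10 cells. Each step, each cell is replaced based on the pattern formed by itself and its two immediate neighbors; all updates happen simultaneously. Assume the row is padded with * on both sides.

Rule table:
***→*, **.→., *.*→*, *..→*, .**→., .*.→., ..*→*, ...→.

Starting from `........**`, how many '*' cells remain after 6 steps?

step 1: *......*.*
step 2: .*....*.*.
step 3: *.*..*.*.*
step 4: .*.**.*.*.
step 5: *.*..*.*.*  (repeats step 3; period 2)
step 6: .*.**.*.*.
count of *: 5

5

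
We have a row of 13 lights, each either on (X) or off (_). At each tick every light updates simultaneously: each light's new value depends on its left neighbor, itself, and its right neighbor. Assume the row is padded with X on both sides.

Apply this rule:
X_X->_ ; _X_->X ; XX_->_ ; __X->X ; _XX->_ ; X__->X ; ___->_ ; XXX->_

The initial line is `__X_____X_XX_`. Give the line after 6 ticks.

X_XXX______X_

XXXX___XX____
____X_X__X__X
X__XX_XXXXXX_
_XX__________
___X________X
X_XXX______X_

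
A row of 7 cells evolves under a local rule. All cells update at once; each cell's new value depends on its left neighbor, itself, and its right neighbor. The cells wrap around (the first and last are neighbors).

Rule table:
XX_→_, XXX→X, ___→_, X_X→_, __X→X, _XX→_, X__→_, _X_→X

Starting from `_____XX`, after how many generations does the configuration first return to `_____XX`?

generation 1: ____X__
generation 2: ___XX__
generation 3: __X____
generation 4: _XX____
generation 5: X______
generation 6: X_____X
generation 7: _____X_
generation 8: ____XX_
generation 9: ___X___
generation 10: __XX___
generation 11: _X_____
generation 12: XX_____
generation 13: ______X
generation 14: _____XX

14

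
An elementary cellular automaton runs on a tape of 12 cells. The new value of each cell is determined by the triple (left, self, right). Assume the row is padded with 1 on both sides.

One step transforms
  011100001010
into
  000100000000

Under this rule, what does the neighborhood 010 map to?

0

At position 8 the neighborhood is 010; the next row has 0 there.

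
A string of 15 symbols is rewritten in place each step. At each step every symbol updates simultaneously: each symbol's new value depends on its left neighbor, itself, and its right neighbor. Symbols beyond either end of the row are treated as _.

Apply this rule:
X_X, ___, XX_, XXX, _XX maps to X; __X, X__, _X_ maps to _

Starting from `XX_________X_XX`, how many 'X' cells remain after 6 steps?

13

step 1: XX_XXXXXXX__XXX
step 2: XXXXXXXXXX__XXX
step 3: XXXXXXXXXX__XXX  (fixed point — unchanged through step 6)
count of X: 13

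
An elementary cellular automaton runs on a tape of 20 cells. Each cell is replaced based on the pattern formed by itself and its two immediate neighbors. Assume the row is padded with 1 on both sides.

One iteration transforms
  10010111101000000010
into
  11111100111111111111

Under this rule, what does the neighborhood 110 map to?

1

At position 0 the neighborhood is 110; the next row has 1 there.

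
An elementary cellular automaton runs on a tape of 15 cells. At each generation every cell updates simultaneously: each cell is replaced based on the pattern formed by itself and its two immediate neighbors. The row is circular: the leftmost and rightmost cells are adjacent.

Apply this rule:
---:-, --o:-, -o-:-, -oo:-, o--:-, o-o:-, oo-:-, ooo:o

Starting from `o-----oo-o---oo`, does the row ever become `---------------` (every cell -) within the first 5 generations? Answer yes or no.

--------------o
---------------
all cells are - at generation 2

yes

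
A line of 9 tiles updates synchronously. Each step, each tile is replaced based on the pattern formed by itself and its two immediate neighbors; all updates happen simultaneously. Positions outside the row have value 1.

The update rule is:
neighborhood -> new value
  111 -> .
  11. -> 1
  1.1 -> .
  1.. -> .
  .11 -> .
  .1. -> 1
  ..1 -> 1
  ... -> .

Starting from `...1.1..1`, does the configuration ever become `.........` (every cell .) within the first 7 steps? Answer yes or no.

no

..11.1.1.
.1.1.1.1.
.1.1.1.1.  (fixed point — unchanged through step 7)
step 7 is .1.1.1.1., still not uniform .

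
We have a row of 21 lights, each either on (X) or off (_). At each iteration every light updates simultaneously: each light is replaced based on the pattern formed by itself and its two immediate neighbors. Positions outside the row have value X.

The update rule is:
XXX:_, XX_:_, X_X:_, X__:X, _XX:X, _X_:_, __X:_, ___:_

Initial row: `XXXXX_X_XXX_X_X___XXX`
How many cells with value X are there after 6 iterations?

3

iteration 1: ________X______X__X__
iteration 2: X________X______X__X_
iteration 3: _X________X______X___
iteration 4: __X________X______X__
iteration 5: X__X________X______X_
iteration 6: _X__X________X_______
count of X: 3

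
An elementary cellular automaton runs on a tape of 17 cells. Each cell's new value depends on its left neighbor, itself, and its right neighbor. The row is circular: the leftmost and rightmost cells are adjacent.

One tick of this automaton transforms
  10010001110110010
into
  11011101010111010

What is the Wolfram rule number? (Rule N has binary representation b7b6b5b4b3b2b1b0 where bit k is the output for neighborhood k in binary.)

position 8: 111 → 0  (bit 7 = 0)
position 9: 110 → 1  (bit 6 = 1)
position 10: 101 → 0  (bit 5 = 0)
position 1: 100 → 1  (bit 4 = 1)
position 7: 011 → 1  (bit 3 = 1)
position 0: 010 → 1  (bit 2 = 1)
position 2: 001 → 0  (bit 1 = 0)
position 5: 000 → 1  (bit 0 = 1)
bits b7..b0 = 01011101 = 93

93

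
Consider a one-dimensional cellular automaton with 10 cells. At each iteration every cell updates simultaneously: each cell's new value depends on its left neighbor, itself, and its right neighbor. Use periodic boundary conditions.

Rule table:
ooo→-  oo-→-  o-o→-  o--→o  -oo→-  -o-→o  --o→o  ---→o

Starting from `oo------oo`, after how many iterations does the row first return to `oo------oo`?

--oooooo--
oo------oo

2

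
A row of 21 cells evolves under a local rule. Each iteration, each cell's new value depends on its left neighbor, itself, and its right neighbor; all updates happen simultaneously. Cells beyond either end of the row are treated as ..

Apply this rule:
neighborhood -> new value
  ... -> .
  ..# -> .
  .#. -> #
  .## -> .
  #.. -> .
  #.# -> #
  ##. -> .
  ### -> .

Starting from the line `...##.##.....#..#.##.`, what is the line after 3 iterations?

.....#.......#..##...
.....#.......#.......
.....#.......#.......

.....#.......#.......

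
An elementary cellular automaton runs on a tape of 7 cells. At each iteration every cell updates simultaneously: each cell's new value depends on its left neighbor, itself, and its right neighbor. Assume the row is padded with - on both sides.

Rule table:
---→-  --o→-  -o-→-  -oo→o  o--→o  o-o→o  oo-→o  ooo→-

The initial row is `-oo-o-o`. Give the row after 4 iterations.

--o--oo

-ooo-o-
-o-oo-o
--oooo-
--o--oo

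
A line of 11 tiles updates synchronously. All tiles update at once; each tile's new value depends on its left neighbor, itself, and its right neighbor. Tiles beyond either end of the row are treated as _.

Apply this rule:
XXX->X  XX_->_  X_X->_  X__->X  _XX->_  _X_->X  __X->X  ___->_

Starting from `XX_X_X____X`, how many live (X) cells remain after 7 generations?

6

___X_XX__XX
__XX___XX__
_X__X_X__X_
XXXXX_XXXXX
_XXX___XXX_
X_X_X_X_X_X
X_X_X_X_X_X
count of X: 6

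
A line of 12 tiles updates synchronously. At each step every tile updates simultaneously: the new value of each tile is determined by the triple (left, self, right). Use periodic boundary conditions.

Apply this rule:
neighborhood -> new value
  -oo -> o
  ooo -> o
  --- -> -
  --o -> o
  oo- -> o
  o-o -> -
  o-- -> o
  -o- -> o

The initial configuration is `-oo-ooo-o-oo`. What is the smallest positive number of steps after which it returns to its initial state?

1

-oo-ooo-o-oo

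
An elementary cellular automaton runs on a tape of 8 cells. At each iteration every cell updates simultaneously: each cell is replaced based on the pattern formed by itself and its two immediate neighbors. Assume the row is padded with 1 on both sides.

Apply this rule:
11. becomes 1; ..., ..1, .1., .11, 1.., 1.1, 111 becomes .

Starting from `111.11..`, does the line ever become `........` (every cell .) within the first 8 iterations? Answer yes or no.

..1..1..
........
all cells are . at iteration 2

yes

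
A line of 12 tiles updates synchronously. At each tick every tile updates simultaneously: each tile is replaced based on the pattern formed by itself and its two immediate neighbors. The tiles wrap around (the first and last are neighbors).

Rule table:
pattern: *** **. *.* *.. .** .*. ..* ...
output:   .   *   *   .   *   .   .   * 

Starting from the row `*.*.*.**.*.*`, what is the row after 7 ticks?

...*...*...*

**.*.****.**
.**.**..***.
.*****..*.*.
.*...*...*..
...*...*...*
.*...*...*..  (repeats tick 4; period 2)
tick 7: ...*...*...*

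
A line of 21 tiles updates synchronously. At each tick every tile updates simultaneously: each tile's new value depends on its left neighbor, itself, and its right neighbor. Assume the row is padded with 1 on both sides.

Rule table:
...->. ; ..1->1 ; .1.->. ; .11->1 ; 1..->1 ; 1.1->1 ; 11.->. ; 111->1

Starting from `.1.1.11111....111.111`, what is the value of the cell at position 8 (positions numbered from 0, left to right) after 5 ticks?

1.1.11111.1..111.1111
.1.11111.1.1111.11111
1.11111.1.1111.111111
.11111.1.1111.1111111
11111.1.1111.11111111
position 8 holds 1

1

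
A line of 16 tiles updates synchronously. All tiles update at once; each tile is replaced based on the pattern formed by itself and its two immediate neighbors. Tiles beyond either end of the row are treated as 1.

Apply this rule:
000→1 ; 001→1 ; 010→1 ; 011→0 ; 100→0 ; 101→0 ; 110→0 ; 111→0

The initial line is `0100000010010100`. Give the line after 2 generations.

0100000000000100

generation 1: 0101111110110101
generation 2: 0100000000000100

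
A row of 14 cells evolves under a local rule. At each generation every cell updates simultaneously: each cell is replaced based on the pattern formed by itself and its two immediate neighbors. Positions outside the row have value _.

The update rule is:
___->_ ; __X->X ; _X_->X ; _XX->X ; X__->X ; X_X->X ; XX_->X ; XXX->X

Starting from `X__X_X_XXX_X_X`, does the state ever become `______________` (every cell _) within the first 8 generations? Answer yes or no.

XXXXXXXXXXXXXX
XXXXXXXXXXXXXX  (fixed point — unchanged through generation 8)
generation 8 is XXXXXXXXXXXXXX, still not uniform _

no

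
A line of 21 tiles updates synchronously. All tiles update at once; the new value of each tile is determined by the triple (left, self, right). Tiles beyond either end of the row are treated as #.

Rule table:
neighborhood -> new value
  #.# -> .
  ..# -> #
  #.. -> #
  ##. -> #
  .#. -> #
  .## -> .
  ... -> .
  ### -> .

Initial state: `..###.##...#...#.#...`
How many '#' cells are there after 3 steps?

13

##..#..##.###.##.##.#
.######.#...#..#..#..
......#.##.##########
count of #: 13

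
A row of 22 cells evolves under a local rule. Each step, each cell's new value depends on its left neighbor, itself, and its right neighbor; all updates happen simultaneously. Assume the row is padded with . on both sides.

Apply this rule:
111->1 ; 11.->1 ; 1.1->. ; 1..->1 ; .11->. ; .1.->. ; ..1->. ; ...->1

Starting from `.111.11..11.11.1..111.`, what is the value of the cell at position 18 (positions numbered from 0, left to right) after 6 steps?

..11..11..1..1..1..111
1..11..11..1..1..1..11
.1..11..11..1..1..1..1
..1..11..11..1..1..1..
1..1..11..11..1..1..11
.1..1..11..11..1..1..1
position 18 holds 1

1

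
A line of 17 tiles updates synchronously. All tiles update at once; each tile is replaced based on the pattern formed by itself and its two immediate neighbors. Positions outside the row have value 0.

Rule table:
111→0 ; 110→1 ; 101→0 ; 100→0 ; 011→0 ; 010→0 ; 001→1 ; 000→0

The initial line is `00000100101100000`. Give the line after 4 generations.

generation 1: 00001001000100000
generation 2: 00010010001000000
generation 3: 00100100010000000
generation 4: 01001000100000000

01001000100000000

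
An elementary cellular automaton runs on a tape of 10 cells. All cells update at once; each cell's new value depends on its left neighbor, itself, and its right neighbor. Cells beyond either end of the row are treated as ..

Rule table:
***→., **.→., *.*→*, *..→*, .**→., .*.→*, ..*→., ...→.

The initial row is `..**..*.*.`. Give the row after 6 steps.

........**

....*.****
....**....
......*...
......**..
........*.
........**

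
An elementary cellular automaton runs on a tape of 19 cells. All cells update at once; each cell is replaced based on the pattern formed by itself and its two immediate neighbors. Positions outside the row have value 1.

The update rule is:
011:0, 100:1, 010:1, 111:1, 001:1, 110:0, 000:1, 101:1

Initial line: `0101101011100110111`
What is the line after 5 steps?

1011011101011111011

step 1: 1110011101011001011
step 2: 1101101011100111101
step 3: 1010011101011011010
step 4: 0111101011100100111
step 5: 1011011101011111011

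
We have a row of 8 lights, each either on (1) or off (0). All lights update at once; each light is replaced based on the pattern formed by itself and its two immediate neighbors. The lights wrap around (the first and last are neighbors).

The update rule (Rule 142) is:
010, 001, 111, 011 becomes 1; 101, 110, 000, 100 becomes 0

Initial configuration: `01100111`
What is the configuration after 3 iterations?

10011001

iteration 1: 01001110
iteration 2: 11011100
iteration 3: 10011001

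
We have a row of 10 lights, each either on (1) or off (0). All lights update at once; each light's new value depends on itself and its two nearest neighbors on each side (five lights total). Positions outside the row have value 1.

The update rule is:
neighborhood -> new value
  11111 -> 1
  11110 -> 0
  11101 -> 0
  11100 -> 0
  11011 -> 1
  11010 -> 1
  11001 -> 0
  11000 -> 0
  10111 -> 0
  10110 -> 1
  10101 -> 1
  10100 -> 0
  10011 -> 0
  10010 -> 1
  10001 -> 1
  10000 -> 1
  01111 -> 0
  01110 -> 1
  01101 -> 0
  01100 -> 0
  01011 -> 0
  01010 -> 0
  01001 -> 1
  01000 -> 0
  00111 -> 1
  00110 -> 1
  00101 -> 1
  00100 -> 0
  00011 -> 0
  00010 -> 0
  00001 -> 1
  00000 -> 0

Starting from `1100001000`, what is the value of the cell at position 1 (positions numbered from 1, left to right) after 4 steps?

0001100010
0101001010
1100111010
0000110110
position 1 holds 0

0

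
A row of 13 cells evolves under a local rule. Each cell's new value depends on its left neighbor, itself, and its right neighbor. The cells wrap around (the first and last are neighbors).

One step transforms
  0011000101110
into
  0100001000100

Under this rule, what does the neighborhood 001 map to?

At position 1 the neighborhood is 001; the next row has 1 there.

1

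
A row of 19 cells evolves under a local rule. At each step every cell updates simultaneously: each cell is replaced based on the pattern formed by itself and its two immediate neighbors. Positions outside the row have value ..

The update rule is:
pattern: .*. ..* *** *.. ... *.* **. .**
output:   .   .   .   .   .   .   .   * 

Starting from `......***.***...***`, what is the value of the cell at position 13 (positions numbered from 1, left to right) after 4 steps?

......*...*.....*..
...................
...................  (fixed point — unchanged through step 4)
position 13 holds .

.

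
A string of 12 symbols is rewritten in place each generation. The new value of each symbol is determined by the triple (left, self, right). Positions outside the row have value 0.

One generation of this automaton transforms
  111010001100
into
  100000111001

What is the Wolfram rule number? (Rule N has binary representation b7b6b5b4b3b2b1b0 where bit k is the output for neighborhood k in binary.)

11

position 1: 111 → 0  (bit 7 = 0)
position 2: 110 → 0  (bit 6 = 0)
position 3: 101 → 0  (bit 5 = 0)
position 5: 100 → 0  (bit 4 = 0)
position 0: 011 → 1  (bit 3 = 1)
position 4: 010 → 0  (bit 2 = 0)
position 7: 001 → 1  (bit 1 = 1)
position 6: 000 → 1  (bit 0 = 1)
bits b7..b0 = 00001011 = 11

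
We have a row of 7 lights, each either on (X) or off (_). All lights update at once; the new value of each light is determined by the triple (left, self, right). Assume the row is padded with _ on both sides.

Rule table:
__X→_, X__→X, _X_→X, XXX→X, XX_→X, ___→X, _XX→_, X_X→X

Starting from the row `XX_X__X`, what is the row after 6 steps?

step 1: _XXXX_X
step 2: __XXXXX
step 3: X__XXXX
step 4: XX__XXX
step 5: _XX__XX
step 6: __XX__X

__XX__X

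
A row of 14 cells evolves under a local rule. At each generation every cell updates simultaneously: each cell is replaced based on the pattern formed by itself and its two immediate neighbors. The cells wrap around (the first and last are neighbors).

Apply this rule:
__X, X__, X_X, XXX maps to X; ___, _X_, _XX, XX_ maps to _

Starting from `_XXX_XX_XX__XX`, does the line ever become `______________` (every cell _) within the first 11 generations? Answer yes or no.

no

generation 1: X_X_X__X__XX__
generation 2: _X_X_XX_XX__XX
generation 3: X_X_X__X__XX__  (repeats generation 1; period 2)
generation 11: X_X_X__X__XX__
generation 11 is X_X_X__X__XX__, still not uniform _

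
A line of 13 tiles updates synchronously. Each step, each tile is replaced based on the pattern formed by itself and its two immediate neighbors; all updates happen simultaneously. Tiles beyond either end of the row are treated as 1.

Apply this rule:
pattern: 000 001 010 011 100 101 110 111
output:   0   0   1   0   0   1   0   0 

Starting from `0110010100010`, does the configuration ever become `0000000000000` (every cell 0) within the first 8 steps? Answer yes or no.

yes

1000011100011
0000000000000
all cells are 0 at step 2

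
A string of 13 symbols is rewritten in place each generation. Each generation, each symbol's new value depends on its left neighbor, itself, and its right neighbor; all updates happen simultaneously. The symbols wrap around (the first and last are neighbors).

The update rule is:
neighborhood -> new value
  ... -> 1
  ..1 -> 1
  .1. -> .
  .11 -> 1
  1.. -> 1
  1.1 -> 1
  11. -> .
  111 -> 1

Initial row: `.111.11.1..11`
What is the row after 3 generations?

1.11.1.111.11

111.11.1.111.
11.11.1.111.1
1.11.1.111.11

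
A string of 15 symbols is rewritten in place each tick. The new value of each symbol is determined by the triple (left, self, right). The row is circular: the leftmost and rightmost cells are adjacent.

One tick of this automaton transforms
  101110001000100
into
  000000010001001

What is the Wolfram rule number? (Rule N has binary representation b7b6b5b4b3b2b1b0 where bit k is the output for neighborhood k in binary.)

position 3: 111 → 0  (bit 7 = 0)
position 4: 110 → 0  (bit 6 = 0)
position 1: 101 → 0  (bit 5 = 0)
position 5: 100 → 0  (bit 4 = 0)
position 2: 011 → 0  (bit 3 = 0)
position 0: 010 → 0  (bit 2 = 0)
position 7: 001 → 1  (bit 1 = 1)
position 6: 000 → 0  (bit 0 = 0)
bits b7..b0 = 00000010 = 2

2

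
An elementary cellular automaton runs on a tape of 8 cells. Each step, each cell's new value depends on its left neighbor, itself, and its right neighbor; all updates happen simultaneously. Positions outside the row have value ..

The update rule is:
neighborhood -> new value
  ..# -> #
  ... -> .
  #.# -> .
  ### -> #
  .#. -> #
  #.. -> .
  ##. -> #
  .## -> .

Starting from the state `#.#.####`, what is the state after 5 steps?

#.#..###
#.#.#.##
#.#.#..#
#.#.#.##  (repeats step 2; period 2)
step 5: #.#.#..#

#.#.#..#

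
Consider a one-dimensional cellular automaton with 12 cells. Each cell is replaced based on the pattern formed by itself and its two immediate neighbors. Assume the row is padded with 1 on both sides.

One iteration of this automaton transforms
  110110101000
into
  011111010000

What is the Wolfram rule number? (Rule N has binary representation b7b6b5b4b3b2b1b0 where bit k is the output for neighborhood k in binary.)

position 0: 111 → 0  (bit 7 = 0)
position 1: 110 → 1  (bit 6 = 1)
position 2: 101 → 1  (bit 5 = 1)
position 9: 100 → 0  (bit 4 = 0)
position 3: 011 → 1  (bit 3 = 1)
position 6: 010 → 0  (bit 2 = 0)
position 11: 001 → 0  (bit 1 = 0)
position 10: 000 → 0  (bit 0 = 0)
bits b7..b0 = 01101000 = 104

104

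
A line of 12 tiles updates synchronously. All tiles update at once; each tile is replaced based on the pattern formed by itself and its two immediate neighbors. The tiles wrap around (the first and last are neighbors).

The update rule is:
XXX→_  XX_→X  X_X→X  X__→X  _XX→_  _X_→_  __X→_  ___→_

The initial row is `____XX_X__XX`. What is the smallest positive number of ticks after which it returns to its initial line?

12

X____XX_X__X
XX____XX_X__
_XX____XX_X_
__XX____XX_X
X__XX____XX_
_X__XX____XX
X_X__XX____X
XX_X__XX____
_XX_X__XX___
__XX_X__XX__
___XX_X__XX_
____XX_X__XX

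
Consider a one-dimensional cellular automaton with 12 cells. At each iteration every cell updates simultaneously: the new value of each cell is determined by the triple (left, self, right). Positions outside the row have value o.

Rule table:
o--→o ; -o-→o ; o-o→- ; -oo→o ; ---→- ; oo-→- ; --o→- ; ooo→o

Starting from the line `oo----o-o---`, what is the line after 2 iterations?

o-o---o-oo--
--oo--o-o-o-

--oo--o-o-o-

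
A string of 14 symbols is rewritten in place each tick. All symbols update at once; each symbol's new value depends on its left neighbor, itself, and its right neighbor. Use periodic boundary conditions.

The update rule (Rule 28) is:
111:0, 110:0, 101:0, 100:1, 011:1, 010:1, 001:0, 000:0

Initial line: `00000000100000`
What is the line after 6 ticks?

10000000101010

00000000110000
00000000101000
00000000101100
00000000101010
00000000101011
10000000101010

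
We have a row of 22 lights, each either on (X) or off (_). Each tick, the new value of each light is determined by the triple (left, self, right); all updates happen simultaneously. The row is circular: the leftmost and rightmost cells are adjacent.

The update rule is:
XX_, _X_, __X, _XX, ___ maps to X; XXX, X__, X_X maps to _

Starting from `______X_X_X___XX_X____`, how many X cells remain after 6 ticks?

10

tick 1: XXXXXXX_X_X_XXXX_X_XXX
tick 2: ______X_X_X_X__X_X_X__
tick 3: XXXXXXX_X_X_X_XX_X_X_X
tick 4: ______X_X_X_X_XX_X_X_X
tick 5: _XXXXXX_X_X_X_XX_X_X_X
tick 6: _X____X_X_X_X_XX_X_X_X
count of X: 10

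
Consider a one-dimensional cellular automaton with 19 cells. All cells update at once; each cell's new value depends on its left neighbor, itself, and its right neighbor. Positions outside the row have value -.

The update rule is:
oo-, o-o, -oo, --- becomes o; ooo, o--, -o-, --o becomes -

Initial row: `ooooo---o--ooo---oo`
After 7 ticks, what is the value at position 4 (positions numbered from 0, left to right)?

-

tick 1: o---o-o----o-o-o-oo
tick 2: --o--o--oo--o-o-ooo
tick 3: o-------oo---o-oo-o
tick 4: --ooooo-oo-o--oooo-
tick 5: o-o---ooooo---o--o-
tick 6: -o--o-o---o-o------
tick 7: -----o--o--o--ooooo
position 4 holds -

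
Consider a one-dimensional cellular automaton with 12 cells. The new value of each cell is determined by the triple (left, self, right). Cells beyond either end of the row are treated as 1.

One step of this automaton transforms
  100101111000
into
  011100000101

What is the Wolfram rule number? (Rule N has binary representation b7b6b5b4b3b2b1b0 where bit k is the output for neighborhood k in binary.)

22

position 6: 111 → 0  (bit 7 = 0)
position 0: 110 → 0  (bit 6 = 0)
position 4: 101 → 0  (bit 5 = 0)
position 1: 100 → 1  (bit 4 = 1)
position 5: 011 → 0  (bit 3 = 0)
position 3: 010 → 1  (bit 2 = 1)
position 2: 001 → 1  (bit 1 = 1)
position 10: 000 → 0  (bit 0 = 0)
bits b7..b0 = 00010110 = 22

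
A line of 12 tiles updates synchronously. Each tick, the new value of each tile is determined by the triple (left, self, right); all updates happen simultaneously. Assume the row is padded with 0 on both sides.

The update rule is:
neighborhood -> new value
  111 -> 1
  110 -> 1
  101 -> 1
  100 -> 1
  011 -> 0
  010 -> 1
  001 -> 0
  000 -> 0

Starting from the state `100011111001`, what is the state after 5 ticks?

110001111101
011000111111
001100011111
000110001111
000011000111

000011000111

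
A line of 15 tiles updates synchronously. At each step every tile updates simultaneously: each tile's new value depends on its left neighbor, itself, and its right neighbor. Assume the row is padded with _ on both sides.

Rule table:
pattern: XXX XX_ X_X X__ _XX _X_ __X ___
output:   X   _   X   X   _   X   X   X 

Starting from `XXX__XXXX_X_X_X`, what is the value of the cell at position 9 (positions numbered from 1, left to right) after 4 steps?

_X_XX_XX_XXXXXX
XXX__X__X_XXXX_
_X_XXXXXXX_XX_X
XXX_XXXXX_X__XX
position 9 holds X

X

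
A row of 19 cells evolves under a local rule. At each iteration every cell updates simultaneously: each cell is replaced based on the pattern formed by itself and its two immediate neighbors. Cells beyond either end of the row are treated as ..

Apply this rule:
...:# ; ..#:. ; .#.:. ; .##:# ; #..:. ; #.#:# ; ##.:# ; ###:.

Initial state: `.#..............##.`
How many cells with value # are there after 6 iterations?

11

...############.##.
##.#..........####.
###..########.#..#.
#.#..#......##.....
.#.....####.##.####
...###.#..######..#
count of #: 11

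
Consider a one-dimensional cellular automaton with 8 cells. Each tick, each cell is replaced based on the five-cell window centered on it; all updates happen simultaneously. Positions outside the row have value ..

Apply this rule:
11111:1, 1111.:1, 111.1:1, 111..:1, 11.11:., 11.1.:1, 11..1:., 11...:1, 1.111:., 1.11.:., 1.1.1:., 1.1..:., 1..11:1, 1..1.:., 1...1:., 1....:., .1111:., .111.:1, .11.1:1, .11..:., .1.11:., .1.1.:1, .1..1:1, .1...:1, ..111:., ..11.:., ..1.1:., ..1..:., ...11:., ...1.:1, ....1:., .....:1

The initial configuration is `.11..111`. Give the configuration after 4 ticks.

tick 1: ....1.11
tick 2: 11.1....
tick 3: .11.1.11
tick 4: ..11....

..11....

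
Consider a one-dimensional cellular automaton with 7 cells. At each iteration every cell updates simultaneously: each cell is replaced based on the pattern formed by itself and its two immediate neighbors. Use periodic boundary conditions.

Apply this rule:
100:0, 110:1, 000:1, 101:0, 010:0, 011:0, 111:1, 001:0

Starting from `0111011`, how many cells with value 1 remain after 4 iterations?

iteration 1: 0011001
iteration 2: 0001000
iteration 3: 1100011
iteration 4: 1101001
count of 1: 4

4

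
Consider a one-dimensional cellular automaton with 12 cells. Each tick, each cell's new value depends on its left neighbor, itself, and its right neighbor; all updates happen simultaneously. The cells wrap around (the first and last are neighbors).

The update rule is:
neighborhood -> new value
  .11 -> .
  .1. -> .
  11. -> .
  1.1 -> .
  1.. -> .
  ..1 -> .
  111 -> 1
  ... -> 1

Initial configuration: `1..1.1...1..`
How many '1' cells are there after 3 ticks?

8

.......1....
111111...111
11111..1..11
count of 1: 8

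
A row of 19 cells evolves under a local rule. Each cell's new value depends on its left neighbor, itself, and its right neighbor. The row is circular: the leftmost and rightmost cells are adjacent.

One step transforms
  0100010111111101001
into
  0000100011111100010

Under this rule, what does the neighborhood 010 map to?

At position 1 the neighborhood is 010; the next row has 0 there.

0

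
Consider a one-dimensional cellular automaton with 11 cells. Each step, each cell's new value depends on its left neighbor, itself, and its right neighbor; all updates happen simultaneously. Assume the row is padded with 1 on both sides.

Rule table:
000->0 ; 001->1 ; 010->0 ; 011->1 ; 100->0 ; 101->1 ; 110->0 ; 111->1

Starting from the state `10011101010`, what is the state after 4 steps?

00111010101
01110101011
11101010111
11010101111

11010101111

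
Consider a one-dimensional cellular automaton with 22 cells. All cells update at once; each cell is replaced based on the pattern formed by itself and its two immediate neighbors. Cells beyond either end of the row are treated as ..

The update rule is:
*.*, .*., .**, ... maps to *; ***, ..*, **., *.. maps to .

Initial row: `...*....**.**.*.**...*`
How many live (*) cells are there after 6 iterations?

**.*.**.*.**.****..*.*
*.****.****.**.....***
***...**...**..***.*..
*...*.*..*.*...*..**.*
*.*.***..***.*.*..*.**
*****....*..****..***.
count of *: 13

13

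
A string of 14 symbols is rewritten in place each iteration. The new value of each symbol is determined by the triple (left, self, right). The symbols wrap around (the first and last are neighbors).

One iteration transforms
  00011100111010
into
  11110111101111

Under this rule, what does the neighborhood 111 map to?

0

At position 4 the neighborhood is 111; the next row has 0 there.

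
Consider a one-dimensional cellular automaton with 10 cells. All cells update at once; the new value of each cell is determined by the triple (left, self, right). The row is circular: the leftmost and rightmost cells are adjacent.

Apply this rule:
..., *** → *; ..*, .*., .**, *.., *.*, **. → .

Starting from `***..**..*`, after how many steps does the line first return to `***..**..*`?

6

**........
...******.
**..****..
.....**...
****....**
***..**..*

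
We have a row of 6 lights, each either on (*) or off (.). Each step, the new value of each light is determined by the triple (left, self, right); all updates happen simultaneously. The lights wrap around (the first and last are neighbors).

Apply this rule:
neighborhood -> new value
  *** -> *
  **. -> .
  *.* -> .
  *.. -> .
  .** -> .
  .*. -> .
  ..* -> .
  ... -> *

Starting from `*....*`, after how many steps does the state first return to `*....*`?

step 1: ..**..
step 2: *....*

2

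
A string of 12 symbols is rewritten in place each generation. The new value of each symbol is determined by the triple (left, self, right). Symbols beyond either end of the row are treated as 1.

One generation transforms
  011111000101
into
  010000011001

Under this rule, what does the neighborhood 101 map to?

0

At position 0 the neighborhood is 101; the next row has 0 there.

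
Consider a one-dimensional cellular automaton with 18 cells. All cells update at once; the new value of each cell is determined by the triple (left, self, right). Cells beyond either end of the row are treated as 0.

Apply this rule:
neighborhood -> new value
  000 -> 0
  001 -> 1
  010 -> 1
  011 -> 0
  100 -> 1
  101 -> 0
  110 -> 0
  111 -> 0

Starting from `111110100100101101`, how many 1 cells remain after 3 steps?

7

step 1: 000000111111100001
step 2: 000001000000010011
step 3: 000011100000111100
count of 1: 7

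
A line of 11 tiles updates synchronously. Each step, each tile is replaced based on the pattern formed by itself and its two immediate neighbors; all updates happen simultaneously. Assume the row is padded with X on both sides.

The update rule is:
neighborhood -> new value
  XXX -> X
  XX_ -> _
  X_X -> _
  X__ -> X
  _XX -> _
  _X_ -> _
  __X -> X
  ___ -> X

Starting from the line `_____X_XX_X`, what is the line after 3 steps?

XXX___XXXXX

XXXXX______
XXXX_XXXXXX
XXX___XXXXX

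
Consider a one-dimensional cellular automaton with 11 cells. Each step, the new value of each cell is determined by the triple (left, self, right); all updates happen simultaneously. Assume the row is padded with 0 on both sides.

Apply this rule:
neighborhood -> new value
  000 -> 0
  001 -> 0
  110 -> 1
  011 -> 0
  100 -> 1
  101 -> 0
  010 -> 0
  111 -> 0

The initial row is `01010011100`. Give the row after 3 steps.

00001000110
00000100011
00000010001

00000010001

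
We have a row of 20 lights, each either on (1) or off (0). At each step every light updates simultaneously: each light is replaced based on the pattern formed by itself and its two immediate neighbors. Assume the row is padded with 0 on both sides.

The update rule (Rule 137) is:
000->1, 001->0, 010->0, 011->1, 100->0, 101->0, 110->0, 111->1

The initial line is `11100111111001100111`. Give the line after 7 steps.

step 1: 11000111110001000110
step 2: 10010111100100010100
step 3: 00000111000001000001
step 4: 11110110011100011100
step 5: 11100100011001011001
step 6: 11000001010000010000
step 7: 10011100000111000111

10011100000111000111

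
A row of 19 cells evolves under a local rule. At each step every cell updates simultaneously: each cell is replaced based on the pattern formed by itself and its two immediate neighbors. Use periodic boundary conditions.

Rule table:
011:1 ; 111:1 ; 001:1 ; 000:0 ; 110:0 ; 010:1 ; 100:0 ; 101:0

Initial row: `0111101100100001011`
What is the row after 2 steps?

0111001001100011010
1110011011000110010

1110011011000110010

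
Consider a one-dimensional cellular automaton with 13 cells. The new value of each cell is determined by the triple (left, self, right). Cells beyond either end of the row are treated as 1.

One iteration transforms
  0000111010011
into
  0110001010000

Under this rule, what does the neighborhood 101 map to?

At position 7 the neighborhood is 101; the next row has 0 there.

0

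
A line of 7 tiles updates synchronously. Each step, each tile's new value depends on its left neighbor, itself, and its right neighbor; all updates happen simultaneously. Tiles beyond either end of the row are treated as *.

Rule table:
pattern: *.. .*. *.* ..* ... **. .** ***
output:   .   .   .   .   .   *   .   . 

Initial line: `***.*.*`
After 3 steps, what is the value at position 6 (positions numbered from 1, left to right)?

step 1: ..*....
step 2: .......
step 3: .......
position 6 holds .

.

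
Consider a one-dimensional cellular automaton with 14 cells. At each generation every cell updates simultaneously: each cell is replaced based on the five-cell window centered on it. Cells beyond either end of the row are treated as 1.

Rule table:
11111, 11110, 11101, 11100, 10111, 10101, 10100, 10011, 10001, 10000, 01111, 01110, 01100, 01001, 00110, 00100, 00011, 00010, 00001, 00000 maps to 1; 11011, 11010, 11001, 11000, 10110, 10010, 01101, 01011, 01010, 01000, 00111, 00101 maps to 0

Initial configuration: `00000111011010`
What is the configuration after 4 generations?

01111011101101

generation 1: 01111011000010
generation 2: 01111001011100
generation 3: 01111000011101
generation 4: 01111011101101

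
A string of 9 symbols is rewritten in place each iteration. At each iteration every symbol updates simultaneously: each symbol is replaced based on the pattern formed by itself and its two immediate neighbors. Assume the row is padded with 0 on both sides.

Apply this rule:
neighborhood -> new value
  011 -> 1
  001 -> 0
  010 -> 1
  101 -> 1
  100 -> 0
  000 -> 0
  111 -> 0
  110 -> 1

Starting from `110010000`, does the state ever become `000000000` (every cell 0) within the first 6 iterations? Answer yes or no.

110010000  (fixed point — unchanged through iteration 6)
iteration 6 is 110010000, still not uniform 0

no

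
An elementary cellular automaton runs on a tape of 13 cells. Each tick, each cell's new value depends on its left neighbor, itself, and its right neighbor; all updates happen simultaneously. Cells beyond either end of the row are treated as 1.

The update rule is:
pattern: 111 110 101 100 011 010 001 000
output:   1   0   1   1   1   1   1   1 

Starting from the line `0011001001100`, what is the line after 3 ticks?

1011111101111

1110111111011
1101111110111
1011111101111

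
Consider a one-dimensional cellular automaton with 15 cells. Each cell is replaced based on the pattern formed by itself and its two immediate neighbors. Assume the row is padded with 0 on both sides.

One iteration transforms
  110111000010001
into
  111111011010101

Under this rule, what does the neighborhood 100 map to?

At position 6 the neighborhood is 100; the next row has 0 there.

0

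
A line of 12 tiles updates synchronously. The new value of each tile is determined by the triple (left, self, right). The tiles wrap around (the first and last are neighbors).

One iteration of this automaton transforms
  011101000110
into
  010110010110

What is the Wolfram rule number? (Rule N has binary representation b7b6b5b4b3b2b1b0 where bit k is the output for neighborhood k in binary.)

105

position 2: 111 → 0  (bit 7 = 0)
position 3: 110 → 1  (bit 6 = 1)
position 4: 101 → 1  (bit 5 = 1)
position 6: 100 → 0  (bit 4 = 0)
position 1: 011 → 1  (bit 3 = 1)
position 5: 010 → 0  (bit 2 = 0)
position 0: 001 → 0  (bit 1 = 0)
position 7: 000 → 1  (bit 0 = 1)
bits b7..b0 = 01101001 = 105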